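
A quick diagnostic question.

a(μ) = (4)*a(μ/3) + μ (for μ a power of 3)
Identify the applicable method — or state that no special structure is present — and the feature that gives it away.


Method: the master substitution — the recursive call is at index μ/3 rather than a shift, a divide-and-conquer shape — substituting μ = 3^m linearizes it.


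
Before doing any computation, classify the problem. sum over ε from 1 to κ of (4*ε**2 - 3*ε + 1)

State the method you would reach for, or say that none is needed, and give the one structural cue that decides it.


Method: no special technique — the summand is a plain polynomial in ε (expanding first if it arrives factored); standard power-sum formulas evaluate it term by term.


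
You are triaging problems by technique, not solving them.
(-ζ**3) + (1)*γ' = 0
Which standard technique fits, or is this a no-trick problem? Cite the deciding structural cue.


Diagnosis: no special technique — solved for the derivative, γ never appears on the right — this is a direct integration in ζ, not a differential-equations problem at heart.


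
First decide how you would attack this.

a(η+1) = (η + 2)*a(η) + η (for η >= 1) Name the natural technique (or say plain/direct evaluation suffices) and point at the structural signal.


Best approach: a summation factor — because the multiplier η + 2 is index-dependent, divide through by its running product and sum the resulting differences.


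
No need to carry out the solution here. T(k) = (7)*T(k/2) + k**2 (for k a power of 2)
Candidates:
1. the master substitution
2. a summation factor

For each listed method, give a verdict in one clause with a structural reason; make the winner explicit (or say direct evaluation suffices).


Verdict: the master substitution — the argument contracts 2-fold per step: reindex k exponentially and solve the linear recurrence in the new index.
- the master substitution — a fit — the right tool for this form.
- a summation factor — the recursion divides its index rather than shifting it — there is no previous-term chain for a summation factor to telescope.


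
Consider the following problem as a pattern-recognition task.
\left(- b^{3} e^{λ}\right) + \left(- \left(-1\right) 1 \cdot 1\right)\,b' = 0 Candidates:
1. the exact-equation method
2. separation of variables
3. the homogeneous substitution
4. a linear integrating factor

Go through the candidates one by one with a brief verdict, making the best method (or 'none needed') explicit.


Diagnosis: separation of variables — all dependence on the two variables factors apart, the defining separable shape.
- the exact-equation method: no potential function has this form as its differential, as written.
- separation of variables: applies; the problem has the shape this method handles.
- the homogeneous substitution: solved for the derivative, the right side changes under joint scaling of the two variables.
- a linear integrating factor — the unknown enters nonlinearly (through a power, a denominator, or a transcendental function), which the linear integrating-factor recipe cannot absorb as-is — any repair would come from a preliminary substitution, not the factor.


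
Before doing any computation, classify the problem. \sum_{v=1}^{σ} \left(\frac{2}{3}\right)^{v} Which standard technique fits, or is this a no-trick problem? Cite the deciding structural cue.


Verdict: the geometric series formula — term-over-term division gives \frac{2}{3} every time — index-free ratio, geometric sum formula applies.


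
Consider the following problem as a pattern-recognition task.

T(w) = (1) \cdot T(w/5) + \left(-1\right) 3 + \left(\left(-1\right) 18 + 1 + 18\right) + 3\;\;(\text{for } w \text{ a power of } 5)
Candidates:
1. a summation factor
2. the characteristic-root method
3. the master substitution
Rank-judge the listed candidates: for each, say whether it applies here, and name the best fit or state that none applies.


Best approach: the master substitution — the argument shrinks by the factor 5, so measure the index on a logarithmic scale and the recursion becomes a shift.
- a summation factor — the recursion divides its index rather than shifting it — there is no previous-term chain for a summation factor to telescope.
- the characteristic-root method: a divided-index call is not the fixed-shift linear shape that characteristic roots solve.
- the master substitution — yes — fits the structure here.


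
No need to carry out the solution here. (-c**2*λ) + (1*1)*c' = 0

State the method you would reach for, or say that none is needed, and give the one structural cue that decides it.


Method: separation of variables — separating collects all c-dependence with the derivative and leaves all λ-dependence opposite: variables separate.


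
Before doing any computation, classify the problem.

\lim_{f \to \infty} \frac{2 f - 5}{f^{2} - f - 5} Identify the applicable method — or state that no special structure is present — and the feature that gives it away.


Best approach: dominant-term comparison — growth-rate triage: the leading powers of f decide the limit, everything else is noise. As a single quotient, the ∞/∞ shape would yield to repeated differentiation as well — the growth comparison gets there in one look.


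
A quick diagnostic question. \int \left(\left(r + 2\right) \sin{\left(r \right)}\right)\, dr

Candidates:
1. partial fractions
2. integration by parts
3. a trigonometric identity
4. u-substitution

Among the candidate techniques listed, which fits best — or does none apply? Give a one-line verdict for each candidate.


Verdict: integration by parts — differentiate r + 2, integrate \sin{\left(r \right)}: each pass lowers the polynomial degree, so parts terminates.
- partial fractions: there is no rational-function structure to decompose.
- integration by parts — applicable, and directly so.
- a trigonometric identity: neither the even-power reduction nor the product-to-sum identity applies to this structure.
- u-substitution — no subexpression of the integrand serves as a whole-integral substitution inner — individual terms may offer their own, but none carries its derivative as a factor of the full integrand; a working change of variable would have to be constructed from outside the expression.


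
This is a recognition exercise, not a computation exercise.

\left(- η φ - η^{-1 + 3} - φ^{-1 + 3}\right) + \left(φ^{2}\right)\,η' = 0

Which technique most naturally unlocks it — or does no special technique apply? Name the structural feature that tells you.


Best approach: the homogeneous substitution — the slope's numerator and denominator share total degree; set v = η/φ and the equation drops to separable form.


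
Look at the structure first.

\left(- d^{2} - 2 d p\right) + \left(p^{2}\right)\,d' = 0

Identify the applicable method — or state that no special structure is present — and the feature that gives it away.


Method: the homogeneous substitution — the slope is degree-zero homogeneous: the ratio substitution v = d/p collapses it. A Bernoulli substitution is a fair alternative on this equation directly; the homogeneous reading takes it as given.


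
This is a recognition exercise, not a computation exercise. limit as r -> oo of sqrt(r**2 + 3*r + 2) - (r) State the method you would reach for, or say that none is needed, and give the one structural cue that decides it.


Method: conjugate multiplication — the difference sqrt(r**2 + 3*r + 2) - r is an ∞ − ∞ stalemate; its conjugate partner breaks the tie.


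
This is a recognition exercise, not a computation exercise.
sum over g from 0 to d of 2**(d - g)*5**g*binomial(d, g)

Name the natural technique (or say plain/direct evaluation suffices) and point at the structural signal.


Technique: the binomial theorem — binomial coefficients against complementary powers of 5 and 2: recognize the binomial expansion and resum.


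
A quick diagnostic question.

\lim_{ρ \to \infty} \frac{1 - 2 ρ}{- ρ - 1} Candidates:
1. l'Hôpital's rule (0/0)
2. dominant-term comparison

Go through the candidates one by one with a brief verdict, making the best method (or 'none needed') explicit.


Diagnosis: dominant-term comparison — divide through by the highest power of ρ; every lower-order term dies and the dominant terms decide the limit.
- l'Hôpital's rule (0/0) — viewed as a single quotient this runs to ∞/∞, not the 0/0 clash this candidate addresses; an at-infinity variant of the rule would resolve it, but comparing leading growth reads the answer without differentiating.
- dominant-term comparison — a fit — the right tool for this form.


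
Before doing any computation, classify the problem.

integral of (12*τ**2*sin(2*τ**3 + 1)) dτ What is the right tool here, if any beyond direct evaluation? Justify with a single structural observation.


Method: u-substitution — the only nontrivial dependence routes through 2*τ**3 + 1, whose derivative supplies the leftover factor up to a constant multiple — u = 2*τ**3 + 1 flattens it.


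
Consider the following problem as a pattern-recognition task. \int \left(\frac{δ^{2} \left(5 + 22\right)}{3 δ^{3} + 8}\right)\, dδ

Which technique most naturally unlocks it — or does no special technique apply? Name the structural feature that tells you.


Diagnosis: u-substitution — viewed as a product, the integrand is a composition evaluated at 3 δ^{3} + 8 times (a constant multiple of) that inner expression's derivative, so u = 3 δ^{3} + 8 makes it elementary.


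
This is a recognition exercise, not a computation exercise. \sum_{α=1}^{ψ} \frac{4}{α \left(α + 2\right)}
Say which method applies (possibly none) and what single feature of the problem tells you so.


Verdict: telescoping — \frac{4}{α \left(α + 2\right)} decomposes into shift-paired simple fractions; the series telescopes to finitely many boundary pieces.


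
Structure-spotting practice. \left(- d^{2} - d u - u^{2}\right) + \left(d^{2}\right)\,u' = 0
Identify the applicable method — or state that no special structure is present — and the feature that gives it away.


Technique: the homogeneous substitution — scaling d and u together leaves the slope fixed — it depends only on u/d, so substitute the ratio.


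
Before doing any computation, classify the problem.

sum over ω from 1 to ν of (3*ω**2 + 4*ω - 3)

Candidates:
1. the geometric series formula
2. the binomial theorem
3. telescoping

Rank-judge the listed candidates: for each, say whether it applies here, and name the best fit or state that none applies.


Diagnosis: no special technique — with only polynomial terms in ω present, the classical sum-of-powers identities are all you need.
- the geometric series formula: the term-to-term ratio drifts with the index — the one thing the geometric formula cannot absorb.
- the binomial theorem — the terms lack the binomial-coefficient-weighted complementary-power pattern of an expansion.
- telescoping — the terms as presented offer no neighboring cancellation — a telescoping rewrite may exist, but the displayed structure does not hand one over.


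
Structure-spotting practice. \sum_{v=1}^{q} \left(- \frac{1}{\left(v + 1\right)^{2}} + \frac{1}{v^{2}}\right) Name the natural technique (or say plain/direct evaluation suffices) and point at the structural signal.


Diagnosis: telescoping — the summand is built as \frac{1}{v^{2}} minus its own successor — adjacent terms annihilate down the line.


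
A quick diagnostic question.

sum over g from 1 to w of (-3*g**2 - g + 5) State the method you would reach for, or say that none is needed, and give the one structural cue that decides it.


Diagnosis: no special technique — the summand is a plain polynomial in g (expanding first if it arrives factored); standard power-sum formulas evaluate it term by term.


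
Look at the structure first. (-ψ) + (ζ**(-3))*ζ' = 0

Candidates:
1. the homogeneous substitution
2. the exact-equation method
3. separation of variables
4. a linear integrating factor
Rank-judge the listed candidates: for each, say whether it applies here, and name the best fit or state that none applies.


Best approach: separation of variables — one side of the product carries the independent variable, the other the unknown — the textbook separation shape.
- the homogeneous substitution: the ratio of the variables does not determine the slope.
- the exact-equation method — with no real cross-dependence between the variables, the exact-equation machinery is a detour rather than the natural reading.
- separation of variables — yes — fits the structure here.
- a linear integrating factor — the unknown enters nonlinearly (through a power, a denominator, or a transcendental function), which the linear integrating-factor recipe cannot absorb as-is — any repair would come from a preliminary substitution, not the factor.


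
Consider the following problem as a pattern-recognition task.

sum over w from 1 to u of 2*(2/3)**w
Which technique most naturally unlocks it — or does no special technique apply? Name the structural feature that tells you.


Diagnosis: the geometric series formula — check a ratio of consecutive terms: it is 2/3, independent of the index, so the geometric formula closes the sum.


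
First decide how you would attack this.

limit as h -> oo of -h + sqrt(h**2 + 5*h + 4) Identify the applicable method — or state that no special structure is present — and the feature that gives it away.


Technique: conjugate multiplication — two divergent pieces with a minus sign between them and a radical in the mix: rationalize sqrt(h**2 + 5*h + 4) - h before any limit law applies.


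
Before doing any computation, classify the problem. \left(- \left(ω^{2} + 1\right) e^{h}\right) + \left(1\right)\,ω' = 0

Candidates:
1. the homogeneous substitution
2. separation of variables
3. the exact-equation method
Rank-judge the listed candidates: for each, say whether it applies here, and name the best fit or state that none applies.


Best approach: separation of variables — one side of the product carries the independent variable, the other the unknown — the textbook separation shape.
- the homogeneous substitution — rescaling both variables together changes the slope, so no ratio substitution collapses it.
- separation of variables — a fit — the right tool for this form.
- the exact-equation method — the mixed-partials test fails on this split — it is not an exact differential as presented.


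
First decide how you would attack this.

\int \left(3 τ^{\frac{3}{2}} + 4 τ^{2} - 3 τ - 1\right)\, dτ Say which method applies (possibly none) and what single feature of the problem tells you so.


Best approach: no special technique — nothing composite, nothing rational, nothing trigonometric — each constant-multiple power of τ integrates by the power rule alone.


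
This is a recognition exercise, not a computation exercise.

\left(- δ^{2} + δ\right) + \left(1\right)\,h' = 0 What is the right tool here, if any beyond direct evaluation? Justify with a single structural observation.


Method: no special technique — solved for the derivative, h never appears on the right — this is a direct integration in δ, not a differential-equations problem at heart.


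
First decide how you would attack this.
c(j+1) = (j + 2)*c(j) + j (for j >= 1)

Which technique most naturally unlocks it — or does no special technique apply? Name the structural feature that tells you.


Best approach: a summation factor — rescale the sequence by the product of the weights j + 2 so far — the recurrence collapses to a plain running sum.


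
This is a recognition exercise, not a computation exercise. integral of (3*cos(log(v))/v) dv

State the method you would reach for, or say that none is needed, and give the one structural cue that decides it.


Method: u-substitution — the only nontrivial dependence routes through log(v), whose derivative supplies the leftover factor up to a constant multiple — u = log(v) flattens it.


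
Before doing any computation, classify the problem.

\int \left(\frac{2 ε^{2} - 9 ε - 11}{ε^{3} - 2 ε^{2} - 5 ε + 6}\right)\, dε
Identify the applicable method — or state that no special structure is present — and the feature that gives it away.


Technique: partial fractions — rational integrand, reducible denominator ε^{3} - 2 ε^{2} - 5 ε + 6: decompose first, integrate second.


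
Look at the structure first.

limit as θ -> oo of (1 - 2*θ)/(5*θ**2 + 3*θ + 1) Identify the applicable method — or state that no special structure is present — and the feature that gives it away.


Method: dominant-term comparison — at large θ only the top-degree terms survive; compare the leading terms and the limit falls out. Differentiating the expression as a single quotient would eventually settle it as well; matching dominant growth settles it immediately.


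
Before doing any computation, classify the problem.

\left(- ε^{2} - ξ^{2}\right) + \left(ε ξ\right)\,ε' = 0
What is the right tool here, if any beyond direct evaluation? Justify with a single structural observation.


Verdict: the homogeneous substitution — solved for the derivative, the right side is unchanged under scaling ξ and ε together — it depends only on the ratio ε/ξ, so substitute a single ratio variable. Rearranged, this also fits the Bernoulli template directly; the homogeneous substitution reads the structure without the rearrangement.


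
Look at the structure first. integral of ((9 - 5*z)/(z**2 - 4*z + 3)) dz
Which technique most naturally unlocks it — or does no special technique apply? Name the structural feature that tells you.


Technique: partial fractions — rational integrand, reducible denominator z**2 - 4*z + 3: decompose first, integrate second.


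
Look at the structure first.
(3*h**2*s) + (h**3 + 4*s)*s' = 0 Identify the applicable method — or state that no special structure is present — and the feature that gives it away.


Diagnosis: the exact-equation method — checking ∂/∂s of 3*h**2*s against ∂/∂h of h**3 + 4*s: they match — the equation is exact as it stands.


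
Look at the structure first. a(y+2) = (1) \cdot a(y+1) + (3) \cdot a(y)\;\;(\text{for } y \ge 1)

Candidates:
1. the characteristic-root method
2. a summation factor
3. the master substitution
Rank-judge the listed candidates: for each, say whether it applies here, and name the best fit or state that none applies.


Technique: the characteristic-root method — try a geometric ansatz r^y: constant coefficients turn the recurrence into one polynomial equation in r.
- the characteristic-root method: a fit — the right tool for this form.
- a summation factor: a summation factor telescopes one-step recursions; this one carries higher-order memory.
- the master substitution — the recursion shifts the index rather than dividing it.


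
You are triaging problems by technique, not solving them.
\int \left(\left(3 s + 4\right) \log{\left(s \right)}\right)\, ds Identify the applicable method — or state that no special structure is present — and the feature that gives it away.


Diagnosis: integration by parts — the presence of \log{\left(s \right)} against a polynomial factor is the standard differentiate-the-log setup.


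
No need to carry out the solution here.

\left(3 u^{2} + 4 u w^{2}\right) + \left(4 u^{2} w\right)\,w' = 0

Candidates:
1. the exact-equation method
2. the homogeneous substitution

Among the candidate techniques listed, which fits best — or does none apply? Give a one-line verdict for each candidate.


Diagnosis: the exact-equation method — check exactness first: here it holds (3 u^{2} + 4 u w^{2}, 4 u^{2} w have matching cross partials), so no integrating factor is needed.
- the exact-equation method: a fit — the right tool for this form.
- the homogeneous substitution — solved for the derivative, the right side changes under joint scaling of the two variables.


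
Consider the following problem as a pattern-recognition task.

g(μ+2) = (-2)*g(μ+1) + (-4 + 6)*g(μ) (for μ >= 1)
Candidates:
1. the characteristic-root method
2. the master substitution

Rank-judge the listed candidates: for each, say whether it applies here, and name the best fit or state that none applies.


Technique: the characteristic-root method — the recurrence treats every index alike (constant coefficients, no forcing) — precisely the regime where r^μ trials close it.
- the characteristic-root method: applies; the problem has the shape this method handles.
- the master substitution — there is no divide-the-index recursive argument.


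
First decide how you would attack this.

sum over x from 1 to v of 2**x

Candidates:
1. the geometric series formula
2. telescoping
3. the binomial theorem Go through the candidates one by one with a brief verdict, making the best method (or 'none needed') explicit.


Diagnosis: the geometric series formula — each term is 2 times the previous one, so the geometric-series formula applies directly.
- the geometric series formula: yes, a natural case for it.
- telescoping — writing out consecutive terms as given produces no pairwise cancellation.
- the binomial theorem: the terms lack the binomial-coefficient-weighted complementary-power pattern of an expansion.


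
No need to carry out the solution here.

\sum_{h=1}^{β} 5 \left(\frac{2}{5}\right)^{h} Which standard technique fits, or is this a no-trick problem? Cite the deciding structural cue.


Technique: the geometric series formula — each summand is the previous one scaled by \frac{2}{5}; that constant multiplier is itself the geometric structure.


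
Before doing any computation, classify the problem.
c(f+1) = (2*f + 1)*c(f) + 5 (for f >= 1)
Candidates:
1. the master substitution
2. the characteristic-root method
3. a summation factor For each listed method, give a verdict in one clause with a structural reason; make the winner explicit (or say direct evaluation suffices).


Verdict: a summation factor — an index-dependent multiplier 2*f + 1 rules out characteristic roots; a summation factor converts it to a pure difference.
- the master substitution: the recursive argument is a shift of the index, not a fixed fraction of it.
- the characteristic-root method — an index-dependent weight blocks the pure exponential ansatz.
- a summation factor: a fit — the right tool for this form.


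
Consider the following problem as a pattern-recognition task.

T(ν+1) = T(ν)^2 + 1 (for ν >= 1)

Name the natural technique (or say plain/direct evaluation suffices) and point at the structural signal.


Technique: no special technique — no ansatz, no master substitution, no summation factor survives the nonlinearity here.


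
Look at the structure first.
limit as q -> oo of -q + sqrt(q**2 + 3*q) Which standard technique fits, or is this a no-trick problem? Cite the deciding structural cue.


Diagnosis: conjugate multiplication — this difference gives up after one conjugate multiplication — the radical structure cancels against its conjugate.


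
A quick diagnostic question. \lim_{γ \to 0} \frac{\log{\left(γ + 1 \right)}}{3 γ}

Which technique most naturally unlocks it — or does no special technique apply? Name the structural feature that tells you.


Method: l'Hôpital's rule (0/0) — substituting 0 gives 0 over 0; differentiate top and bottom once and re-evaluate. Known elementary limits would finish this too — the rule just bypasses the case analysis.


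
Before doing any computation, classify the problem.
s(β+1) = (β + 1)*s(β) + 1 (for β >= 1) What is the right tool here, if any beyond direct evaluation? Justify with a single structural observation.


Verdict: a summation factor — one step of memory with a weight β + 1 that changes as the index grows — the summation-factor construction is built for this.


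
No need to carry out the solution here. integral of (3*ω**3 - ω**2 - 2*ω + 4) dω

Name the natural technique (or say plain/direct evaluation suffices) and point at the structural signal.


Method: no special technique — scan for structure and find none: constant multiples of powers of ω, integrate directly.


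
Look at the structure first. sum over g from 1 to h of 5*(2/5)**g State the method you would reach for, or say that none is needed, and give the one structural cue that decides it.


Diagnosis: the geometric series formula — each summand is the previous one scaled by 2/5; that constant multiplier is itself the geometric structure.


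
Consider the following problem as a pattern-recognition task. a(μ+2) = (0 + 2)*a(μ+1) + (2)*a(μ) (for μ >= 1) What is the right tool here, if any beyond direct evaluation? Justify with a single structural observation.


Method: the characteristic-root method — no index-dependence in the weights and nothing inhomogeneous: classic characteristic-equation setup.


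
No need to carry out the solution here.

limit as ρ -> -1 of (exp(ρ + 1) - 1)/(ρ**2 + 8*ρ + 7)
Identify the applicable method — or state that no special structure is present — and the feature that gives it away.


Verdict: l'Hôpital's rule (0/0) — plug in -1: top and bottom both hit zero, so differentiate each and retry. A local series expansion at the point resolves it as well; the rule is the packaged version of that step.


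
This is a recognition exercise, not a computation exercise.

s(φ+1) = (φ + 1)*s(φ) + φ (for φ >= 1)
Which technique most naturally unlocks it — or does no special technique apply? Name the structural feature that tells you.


Verdict: a summation factor — with the index-dependent coefficient φ + 1, dividing by the cumulative product turns the left side into a pure difference.


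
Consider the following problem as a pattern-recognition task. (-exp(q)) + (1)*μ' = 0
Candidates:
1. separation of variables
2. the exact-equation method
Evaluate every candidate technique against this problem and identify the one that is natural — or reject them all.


Best approach: no special technique — solved for the derivative, μ never appears on the right — this is a direct integration in q, not a differential-equations problem at heart.
- separation of variables: with no unknown in the slope, separating variables is a formality — the equation integrates directly.
- the exact-equation method — with the unknown absent from both coefficients, the cross-partial test holds emptily — nothing for the exact method to work on.


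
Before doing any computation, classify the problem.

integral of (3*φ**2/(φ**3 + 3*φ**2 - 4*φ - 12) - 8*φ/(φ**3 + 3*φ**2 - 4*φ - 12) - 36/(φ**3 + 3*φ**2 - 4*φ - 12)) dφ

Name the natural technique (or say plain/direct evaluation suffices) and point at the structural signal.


Technique: partial fractions — the factorization of φ**3 + 3*φ**2 - 4*φ - 12 is the whole battle; after it, each term is a table integral.


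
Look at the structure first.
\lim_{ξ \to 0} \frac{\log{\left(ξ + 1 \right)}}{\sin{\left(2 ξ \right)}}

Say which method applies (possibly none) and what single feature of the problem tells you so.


Best approach: l'Hôpital's rule (0/0) — numerator and denominator both vanish at 0 — a genuine 0/0 form, which is exactly when l'Hôpital applies. Known elementary limits would finish this too — the rule just bypasses the case analysis.


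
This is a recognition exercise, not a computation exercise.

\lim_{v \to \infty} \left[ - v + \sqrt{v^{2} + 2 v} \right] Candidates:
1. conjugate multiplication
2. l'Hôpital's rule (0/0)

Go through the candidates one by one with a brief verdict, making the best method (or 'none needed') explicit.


Diagnosis: conjugate multiplication — divergence minus divergence hides a finite answer — expose it by pairing \sqrt{v^{2} + 2 v} - v with its conjugate.
- conjugate multiplication: a fit — the right tool for this form.
- l'Hôpital's rule (0/0) — the expression is a difference driving to ∞ − ∞, not a 0/0 quotient — there is no ratio for the rule to differentiate.


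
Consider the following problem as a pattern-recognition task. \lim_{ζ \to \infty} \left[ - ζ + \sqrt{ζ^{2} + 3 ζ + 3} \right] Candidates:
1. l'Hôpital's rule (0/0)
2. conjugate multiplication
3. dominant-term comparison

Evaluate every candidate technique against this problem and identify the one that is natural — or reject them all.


Verdict: conjugate multiplication — the difference \sqrt{ζ^{2} + 3 ζ + 3} - ζ is an ∞ − ∞ stalemate; its conjugate partner breaks the tie.
- l'Hôpital's rule (0/0): substitution produces ∞ − ∞ rather than a vanishing quotient; the rule needs a 0/0 ratio to act on.
- conjugate multiplication — applicable, and directly so.
- dominant-term comparison: leading-power comparison does not apply to this form.


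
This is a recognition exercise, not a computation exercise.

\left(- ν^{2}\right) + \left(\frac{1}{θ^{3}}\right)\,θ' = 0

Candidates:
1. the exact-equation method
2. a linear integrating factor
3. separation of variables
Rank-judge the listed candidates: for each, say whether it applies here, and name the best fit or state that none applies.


Verdict: separation of variables — separating collects all θ-dependence with the derivative and leaves all ν-dependence opposite: variables separate.
- the exact-equation method — the cross-partial test holds only vacuously — each coefficient lives in its own variable, so the exactness machinery reads no structure the split form does not already show.
- a linear integrating factor — the unknown enters nonlinearly (through a power, a denominator, or a transcendental function), which the linear integrating-factor recipe cannot absorb as-is — any repair would come from a preliminary substitution, not the factor.
- separation of variables: yes, a natural case for it.


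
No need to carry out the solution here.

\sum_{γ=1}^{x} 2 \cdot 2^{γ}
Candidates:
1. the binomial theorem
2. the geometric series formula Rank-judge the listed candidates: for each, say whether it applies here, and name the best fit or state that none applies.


Technique: the geometric series formula — term-over-term division gives 2 every time — index-free ratio, geometric sum formula applies.
- the binomial theorem: no binomial coefficients pair with matched powers.
- the geometric series formula — a fit — the right tool for this form.


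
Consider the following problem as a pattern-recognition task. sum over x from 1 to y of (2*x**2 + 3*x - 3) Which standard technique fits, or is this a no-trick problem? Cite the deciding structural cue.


Best approach: no special technique — this is bookkeeping, not technique: standard formulas for sums of constant-multiple powers of x apply termwise.


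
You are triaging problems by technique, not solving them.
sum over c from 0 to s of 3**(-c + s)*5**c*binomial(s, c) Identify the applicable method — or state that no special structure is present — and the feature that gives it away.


Verdict: the binomial theorem — terms weighting binomial(s, c) against matched powers of 5 and 3 reassemble into (5 + 3)^s by the binomial theorem.


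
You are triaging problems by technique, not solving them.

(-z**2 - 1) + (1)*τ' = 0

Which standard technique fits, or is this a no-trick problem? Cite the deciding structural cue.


Diagnosis: no special technique — solved for the derivative, τ never appears on the right — this is a direct integration in z, not a differential-equations problem at heart.


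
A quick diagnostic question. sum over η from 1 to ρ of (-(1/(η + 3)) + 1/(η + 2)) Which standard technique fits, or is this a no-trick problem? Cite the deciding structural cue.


Best approach: telescoping — each term adds 1/(η + 2) and subtracts the same expression advanced one index; that subtracted piece cancels against the next term's added copy — only the boundary terms survive.


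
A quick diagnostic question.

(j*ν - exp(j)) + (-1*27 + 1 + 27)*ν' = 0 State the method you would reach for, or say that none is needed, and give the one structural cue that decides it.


Technique: a linear integrating factor — ν enters only linearly with coefficient j; multiply by exp of the integral of j and the left side becomes one derivative.


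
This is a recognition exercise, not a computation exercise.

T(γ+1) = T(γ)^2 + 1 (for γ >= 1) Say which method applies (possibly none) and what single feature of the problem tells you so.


Best approach: no special technique — nonlinear feedback in the recursion rules out every root- or factor-based technique.


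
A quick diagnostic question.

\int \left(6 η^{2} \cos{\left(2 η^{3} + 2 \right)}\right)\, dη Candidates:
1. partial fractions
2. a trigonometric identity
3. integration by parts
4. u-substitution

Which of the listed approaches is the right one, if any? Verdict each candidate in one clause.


Technique: u-substitution — gathered as a product, the integrand carries the factor 6 η^{2} — up to a constant, the derivative of the inner expression 2 η^{3} + 2 — so u = 2 η^{3} + 2 collapses the integral.
- partial fractions: the expression is not a ratio of polynomials that decomposes further.
- a trigonometric identity — neither the even-power reduction nor the product-to-sum identity applies to this structure.
- integration by parts — a polynomial factor is present, but its partner is not an exp, sine, or cosine of a degree-1 argument, nor a logarithm.
- u-substitution: a fit — the right tool for this form.


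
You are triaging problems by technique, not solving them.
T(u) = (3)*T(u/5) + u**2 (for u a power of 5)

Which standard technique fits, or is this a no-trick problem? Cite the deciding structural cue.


Verdict: the master substitution — the index is divided (u/5), not shifted — substitute u = 5^m to straighten it into a shift recurrence.


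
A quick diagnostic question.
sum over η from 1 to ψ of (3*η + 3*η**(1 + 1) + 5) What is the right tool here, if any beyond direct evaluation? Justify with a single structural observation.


Verdict: no special technique — no cancellation, no constant ratio, no binomial weights — just polynomial terms summed directly.


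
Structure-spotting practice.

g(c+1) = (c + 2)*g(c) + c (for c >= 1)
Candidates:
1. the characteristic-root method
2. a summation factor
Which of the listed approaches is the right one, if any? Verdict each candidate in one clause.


Best approach: a summation factor — the coefficient c + 2 drifts with the index, so no fixed root exists; normalizing by the cumulative product telescopes it.
- the characteristic-root method — an index-dependent weight blocks the pure exponential ansatz.
- a summation factor — yes — fits the structure here.


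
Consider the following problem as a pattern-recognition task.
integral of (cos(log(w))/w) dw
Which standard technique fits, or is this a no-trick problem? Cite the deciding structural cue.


Verdict: u-substitution — collected, the integrand has one factor that is, up to a constant, the derivative of an inner expression the rest depends on — substitute for that inner expression.


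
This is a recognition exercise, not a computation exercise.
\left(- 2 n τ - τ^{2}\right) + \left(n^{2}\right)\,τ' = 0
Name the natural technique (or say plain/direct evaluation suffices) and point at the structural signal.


Best approach: the homogeneous substitution — the slope's numerator and denominator have matching total degree, so it depends only on τ/n and the ratio substitution collapses it. A Bernoulli substitution is a fair alternative on this equation directly; the homogeneous reading takes it as given.


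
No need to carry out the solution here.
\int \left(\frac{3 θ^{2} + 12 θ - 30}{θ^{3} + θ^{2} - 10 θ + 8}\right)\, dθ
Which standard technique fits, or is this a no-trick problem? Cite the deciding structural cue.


Technique: partial fractions — the denominator θ^{3} + θ^{2} - 10 θ + 8 factors, so the quotient decomposes into elementary partial fractions term by term.


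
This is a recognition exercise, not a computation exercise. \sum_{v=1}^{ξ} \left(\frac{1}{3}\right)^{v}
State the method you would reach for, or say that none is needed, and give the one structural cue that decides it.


Method: the geometric series formula — check a ratio of consecutive terms: it is \frac{1}{3}, independent of the index, so the geometric formula closes the sum.


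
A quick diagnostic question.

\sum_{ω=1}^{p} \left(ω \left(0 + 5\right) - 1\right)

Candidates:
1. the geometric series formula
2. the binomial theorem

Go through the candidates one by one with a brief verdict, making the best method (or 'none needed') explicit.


Best approach: no special technique — Faulhaber territory: sum each constant-multiple power of ω with its closed-form formula, no trick required.
- the geometric series formula: the ratio of consecutive terms depends on the index.
- the binomial theorem — no binomial coefficients pair with matched powers.


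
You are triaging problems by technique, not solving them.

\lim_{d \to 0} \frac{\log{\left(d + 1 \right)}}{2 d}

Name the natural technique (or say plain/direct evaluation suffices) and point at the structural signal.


Verdict: l'Hôpital's rule (0/0) — the 0/0 form at 0 is the signature situation for l'Hôpital's rule. One could equally expand both pieces locally and compare leading terms; the rule does that in one stroke.


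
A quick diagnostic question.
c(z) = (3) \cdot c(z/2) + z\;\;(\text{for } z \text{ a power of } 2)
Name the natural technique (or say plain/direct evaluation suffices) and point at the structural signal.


Technique: the master substitution — treat m = log base 2 of z as the new clock: one recursion step advances m by one while z scales by 2.


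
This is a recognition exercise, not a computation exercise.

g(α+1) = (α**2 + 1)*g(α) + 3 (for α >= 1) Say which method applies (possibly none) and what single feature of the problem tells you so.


Method: a summation factor — first-order linear but the coefficient α**2 + 1 moves with the index — divide by the cumulative product and telescope.


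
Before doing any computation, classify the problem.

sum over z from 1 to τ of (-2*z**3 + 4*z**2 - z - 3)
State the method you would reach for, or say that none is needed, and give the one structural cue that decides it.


Verdict: no special technique — no cancellation, no constant ratio, no binomial weights — just polynomial terms summed directly.


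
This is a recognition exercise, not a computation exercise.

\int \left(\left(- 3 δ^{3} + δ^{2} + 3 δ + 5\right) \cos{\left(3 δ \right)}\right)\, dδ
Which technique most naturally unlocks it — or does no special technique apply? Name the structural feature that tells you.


Technique: integration by parts — a polynomial factor - 3 δ^{3} + δ^{2} + 3 δ + 5 multiplies \cos{\left(3 δ \right)}; differentiating - 3 δ^{3} + δ^{2} + 3 δ + 5 lowers its degree while \cos{\left(3 δ \right)} integrates cleanly, so parts wins.


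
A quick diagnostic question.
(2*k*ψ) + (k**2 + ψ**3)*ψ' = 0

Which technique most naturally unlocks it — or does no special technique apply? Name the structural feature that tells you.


Diagnosis: the exact-equation method — 2*k*ψ and k**2 + ψ**3 pass the exactness check on the nose, so no integrating factor in k or ψ is needed at all.


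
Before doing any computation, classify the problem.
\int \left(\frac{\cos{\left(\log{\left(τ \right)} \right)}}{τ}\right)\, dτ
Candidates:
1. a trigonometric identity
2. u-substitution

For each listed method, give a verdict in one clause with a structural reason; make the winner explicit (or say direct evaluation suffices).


Technique: u-substitution — collected, the integrand has one factor that is, up to a constant, the derivative of an inner expression the rest depends on — substitute for that inner expression.
- a trigonometric identity: the trigonometric factor has no even power to reduce and no cross-frequency product to convert — the standard power-reduction and product-to-sum identities do not engage it.
- u-substitution — applies; the problem has the shape this method handles.
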